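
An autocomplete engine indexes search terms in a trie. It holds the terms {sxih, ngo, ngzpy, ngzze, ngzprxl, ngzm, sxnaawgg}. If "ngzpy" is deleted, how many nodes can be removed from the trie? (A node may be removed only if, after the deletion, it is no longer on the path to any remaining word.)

1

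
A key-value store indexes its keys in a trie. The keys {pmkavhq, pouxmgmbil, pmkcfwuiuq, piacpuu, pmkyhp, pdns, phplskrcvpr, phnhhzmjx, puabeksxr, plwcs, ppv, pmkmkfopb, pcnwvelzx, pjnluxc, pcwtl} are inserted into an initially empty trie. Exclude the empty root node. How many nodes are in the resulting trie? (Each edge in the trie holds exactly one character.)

Count nodes per top-level branch (shared prefixes stored once):
  'p'-branch (pcnwvelzx, pcwtl, pdns, phnhhzmjx, phplskrcvpr, piacpuu, pjnluxc, plwcs, pmkavhq, pmkcfwuiuq, pmkmkfopb, pmkyhp, pouxmgmbil, ppv, puabeksxr): 89 nodes
Sum: 89

89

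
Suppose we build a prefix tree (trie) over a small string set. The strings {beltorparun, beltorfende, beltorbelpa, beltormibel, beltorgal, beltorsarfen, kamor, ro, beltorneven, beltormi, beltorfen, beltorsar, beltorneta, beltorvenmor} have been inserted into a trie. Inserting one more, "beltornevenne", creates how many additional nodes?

The longest prefix of "beltornevenne" already in the trie is "beltorneven" (length 11).
So 13 − 11 = 2 new nodes.

2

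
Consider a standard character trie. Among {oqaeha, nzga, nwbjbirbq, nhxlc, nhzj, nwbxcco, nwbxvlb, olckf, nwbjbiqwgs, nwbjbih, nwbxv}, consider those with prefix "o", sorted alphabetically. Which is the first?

olckf

Words with prefix "o", in lexicographic order: "olckf", "oqaeha"
The 1st is olckf.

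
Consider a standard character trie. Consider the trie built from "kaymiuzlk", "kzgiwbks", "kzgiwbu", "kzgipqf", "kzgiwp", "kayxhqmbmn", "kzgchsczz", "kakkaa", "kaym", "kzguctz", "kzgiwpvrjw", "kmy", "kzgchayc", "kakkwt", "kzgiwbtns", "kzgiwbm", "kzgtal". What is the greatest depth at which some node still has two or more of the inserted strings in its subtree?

Look for the deepest trie node that still has at least two words in its subtree.
e.g. "kzgiwbks" and "kzgiwbm" share the prefix "kzgiwb" of length 6; no pair shares a longer one.
Longest shared-prefix length: 6

6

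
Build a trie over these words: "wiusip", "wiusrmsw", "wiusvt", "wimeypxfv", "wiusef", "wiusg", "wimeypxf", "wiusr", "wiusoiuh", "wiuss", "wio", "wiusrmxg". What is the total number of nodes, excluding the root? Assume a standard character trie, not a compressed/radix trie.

Insert word by word; a character creates a node only if that edge doesn't already exist:
  "wiusip" → 6 new (w, i, u, s, i, p)
  "wiusrmsw" → prefix "wius" already present; 4 new (r, m, s, w)
  "wiusvt" → prefix "wius" already present; 2 new (v, t)
  "wimeypxfv" → prefix "wi" already present; 7 new (m, e, y, p, x, f, v)
  "wiusef" → prefix "wius" already present; 2 new (e, f)
  "wiusg" → prefix "wius" already present; 1 new (g)
  "wimeypxf" → prefix "wimeypxf" already present; 0 new (none)
  "wiusr" → prefix "wiusr" already present; 0 new (none)
  "wiusoiuh" → prefix "wius" already present; 4 new (o, i, u, h)
  "wiuss" → prefix "wius" already present; 1 new (s)
  "wio" → prefix "wi" already present; 1 new (o)
  "wiusrmxg" → prefix "wiusrm" already present; 2 new (x, g)
Total nodes = 6 + 4 + 2 + 7 + 2 + 1 + 0 + 0 + 4 + 1 + 1 + 2 = 30

30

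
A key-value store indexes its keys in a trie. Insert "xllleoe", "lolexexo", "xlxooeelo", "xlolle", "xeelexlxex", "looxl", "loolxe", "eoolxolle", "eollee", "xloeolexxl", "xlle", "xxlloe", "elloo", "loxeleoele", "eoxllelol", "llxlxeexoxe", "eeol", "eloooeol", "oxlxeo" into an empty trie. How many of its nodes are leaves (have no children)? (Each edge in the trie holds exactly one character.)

19

Leaves are exactly the stored words that no other stored word extends.
Those words: "eeol", "elloo", "eloooeol", "eollee", "eoolxolle", "eoxllelol", "llxlxeexoxe", "lolexexo", "loolxe", "looxl", "loxeleoele", "oxlxeo", "xeelexlxex", "xlle", "xllleoe", "xloeolexxl", "xlolle", "xlxooeelo", "xxlloe"
Leaf count: 19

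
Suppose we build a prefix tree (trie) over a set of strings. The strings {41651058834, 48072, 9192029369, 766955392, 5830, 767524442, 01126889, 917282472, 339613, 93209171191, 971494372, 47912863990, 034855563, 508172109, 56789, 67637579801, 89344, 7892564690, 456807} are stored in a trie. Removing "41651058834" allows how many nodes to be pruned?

Walk "41651058834" from the leaf back toward the root, removing each node that no remaining word uses.
The suffix "1651058834" (10 nodes) is used only by "41651058834"; the node for "4" still has the child "8", so pruning stops there.
Nodes removed: 10

10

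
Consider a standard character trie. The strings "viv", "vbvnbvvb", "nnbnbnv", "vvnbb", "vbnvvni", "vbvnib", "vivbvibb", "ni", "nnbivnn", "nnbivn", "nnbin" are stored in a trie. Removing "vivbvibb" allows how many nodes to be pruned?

5

A node on "vivbvibb"'s path can go only if nothing else ends at it or branches off below it.
The suffix "bvibb" (5 nodes) is used only by "vivbvibb"; "viv" is itself a stored word, so pruning stops there.
Nodes removed: 5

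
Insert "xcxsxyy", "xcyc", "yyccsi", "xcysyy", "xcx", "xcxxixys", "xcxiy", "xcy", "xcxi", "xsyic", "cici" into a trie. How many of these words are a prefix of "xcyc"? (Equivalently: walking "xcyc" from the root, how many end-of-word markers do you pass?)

Check each prefix of "xcyc" against the stored set — each match is an end-marker on the path.
Prefixes of the query that are stored words: "xcy", "xcyc"
Count: 2

2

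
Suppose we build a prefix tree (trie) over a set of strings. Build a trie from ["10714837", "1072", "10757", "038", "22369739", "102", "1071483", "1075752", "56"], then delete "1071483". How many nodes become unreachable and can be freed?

0

A node on "1071483"'s path can go only if nothing else ends at it or branches off below it.
Every node on "1071483" is still needed (e.g. by "10714837"), so nothing is freed.
Nodes removed: 0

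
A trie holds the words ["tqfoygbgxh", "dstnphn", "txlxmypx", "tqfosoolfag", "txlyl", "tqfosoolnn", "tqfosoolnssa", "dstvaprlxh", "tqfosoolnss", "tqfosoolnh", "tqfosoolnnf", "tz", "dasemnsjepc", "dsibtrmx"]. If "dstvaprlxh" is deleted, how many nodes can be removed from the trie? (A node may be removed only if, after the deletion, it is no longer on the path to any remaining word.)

7

Walk "dstvaprlxh" from the leaf back toward the root, removing each node that no remaining word uses.
The suffix "vaprlxh" (7 nodes) is used only by "dstvaprlxh"; the node for "dst" still has the child "n", so pruning stops there.
Nodes removed: 7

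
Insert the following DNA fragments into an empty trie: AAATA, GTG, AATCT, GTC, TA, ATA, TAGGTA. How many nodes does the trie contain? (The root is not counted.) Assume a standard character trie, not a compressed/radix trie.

Trace insertions, counting only characters that open a new branch:
  "AAATA" → 5 new (A, A, A, T, A)
  "GTG" → 3 new (G, T, G)
  "AATCT" → prefix "AA" already present; 3 new (T, C, T)
  "GTC" → prefix "GT" already present; 1 new (C)
  "TA" → 2 new (T, A)
  "ATA" → prefix "A" already present; 2 new (T, A)
  "TAGGTA" → prefix "TA" already present; 4 new (G, G, T, A)
Total nodes = 5 + 3 + 3 + 1 + 2 + 2 + 4 = 20

20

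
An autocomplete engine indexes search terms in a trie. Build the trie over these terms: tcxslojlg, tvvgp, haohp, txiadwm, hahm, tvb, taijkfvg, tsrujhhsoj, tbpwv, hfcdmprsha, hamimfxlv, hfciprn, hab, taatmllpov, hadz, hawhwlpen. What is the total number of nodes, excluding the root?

Trace insertions, counting only characters that open a new branch:
  "tcxslojlg" → 9 new (t, c, x, s, l, o, j, l, g)
  "tvvgp" → prefix "t" already present; 4 new (v, v, g, p)
  "haohp" → 5 new (h, a, o, h, p)
  "txiadwm" → prefix "t" already present; 6 new (x, i, a, d, w, m)
  "hahm" → prefix "ha" already present; 2 new (h, m)
  "tvb" → prefix "tv" already present; 1 new (b)
  "taijkfvg" → prefix "t" already present; 7 new (a, i, j, k, f, v, g)
  "tsrujhhsoj" → prefix "t" already present; 9 new (s, r, u, j, h, h, s, o, j)
  "tbpwv" → prefix "t" already present; 4 new (b, p, w, v)
  "hfcdmprsha" → prefix "h" already present; 9 new (f, c, d, m, p, r, s, h, a)
  "hamimfxlv" → prefix "ha" already present; 7 new (m, i, m, f, x, l, v)
  "hfciprn" → prefix "hfc" already present; 4 new (i, p, r, n)
  "hab" → prefix "ha" already present; 1 new (b)
  "taatmllpov" → prefix "ta" already present; 8 new (a, t, m, l, l, p, o, v)
  "hadz" → prefix "ha" already present; 2 new (d, z)
  "hawhwlpen" → prefix "ha" already present; 7 new (w, h, w, l, p, e, n)
Total nodes = 9 + 4 + 5 + 6 + 2 + 1 + 7 + 9 + 4 + 9 + 7 + 4 + 1 + 8 + 2 + 7 = 85

85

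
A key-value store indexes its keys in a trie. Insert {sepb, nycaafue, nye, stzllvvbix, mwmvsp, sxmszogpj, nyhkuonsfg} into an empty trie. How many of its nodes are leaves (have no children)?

7

A leaf is a node with no children — equivalently, the end of a word that is not a proper prefix of any other stored word.
Those words: "mwmvsp", "nycaafue", "nye", "nyhkuonsfg", "sepb", "stzllvvbix", "sxmszogpj"
Leaf count: 7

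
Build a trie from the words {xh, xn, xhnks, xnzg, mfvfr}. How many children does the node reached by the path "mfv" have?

1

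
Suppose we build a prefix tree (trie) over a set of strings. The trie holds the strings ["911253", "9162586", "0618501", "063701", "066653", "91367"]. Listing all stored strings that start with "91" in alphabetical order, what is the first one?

DFS of the "91" subtree visits, in order: "911253", "91367", "9162586"
The 1st is 911253.

911253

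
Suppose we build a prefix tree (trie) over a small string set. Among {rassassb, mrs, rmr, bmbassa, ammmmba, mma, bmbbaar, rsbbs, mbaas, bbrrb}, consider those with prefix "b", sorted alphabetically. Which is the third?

bmbbaar

Filter for "b…" and sort: "bbrrb", "bmbassa", "bmbbaar"
Position 3: bmbbaar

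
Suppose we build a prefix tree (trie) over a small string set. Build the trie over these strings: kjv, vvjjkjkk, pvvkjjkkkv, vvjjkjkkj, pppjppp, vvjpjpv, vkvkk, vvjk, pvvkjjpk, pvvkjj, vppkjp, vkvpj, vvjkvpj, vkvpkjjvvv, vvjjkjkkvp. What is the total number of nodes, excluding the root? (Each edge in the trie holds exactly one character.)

Count nodes per top-level branch (shared prefixes stored once):
  'k'-branch (kjv): 3 nodes
  'p'-branch (pppjppp, pvvkjj, pvvkjjkkkv, pvvkjjpk): 18 nodes
  'v'-branch (vkvkk, vkvpj, vkvpkjjvvv, vppkjp, vvjjkjkk, vvjjkjkkj, vvjjkjkkvp, vvjk, vvjkvpj, vvjpjpv): 36 nodes
Sum: 57

57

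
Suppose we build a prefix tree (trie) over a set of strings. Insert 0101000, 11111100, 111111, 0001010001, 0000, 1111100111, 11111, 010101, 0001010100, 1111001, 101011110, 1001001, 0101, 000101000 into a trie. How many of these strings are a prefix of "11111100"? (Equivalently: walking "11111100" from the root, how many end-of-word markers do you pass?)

3

Traverse "11111100" character by character; count nodes along the way that are marked as word ends.
Prefixes of the query that are stored words: "11111", "111111", "11111100"
Count: 3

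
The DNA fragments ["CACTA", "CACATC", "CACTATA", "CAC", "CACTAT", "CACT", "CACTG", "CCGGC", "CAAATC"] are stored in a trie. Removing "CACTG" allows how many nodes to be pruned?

1

Walk "CACTG" from the leaf back toward the root, removing each node that no remaining word uses.
The suffix "G" (1 node) is used only by "CACTG"; the node for "CACT" still has the child "A", so pruning stops there.
Nodes removed: 1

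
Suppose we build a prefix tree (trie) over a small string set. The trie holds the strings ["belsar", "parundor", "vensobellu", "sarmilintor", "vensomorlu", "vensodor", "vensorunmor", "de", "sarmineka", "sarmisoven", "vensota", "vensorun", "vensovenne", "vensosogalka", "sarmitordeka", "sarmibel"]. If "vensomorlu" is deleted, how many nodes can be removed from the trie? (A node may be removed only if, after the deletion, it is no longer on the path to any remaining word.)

5

After clearing the end-marker at "vensomorlu", prune upward until reaching a node still needed by another word.
The suffix "morlu" (5 nodes) is used only by "vensomorlu"; the node for "venso" still has the child "b", so pruning stops there.
Nodes removed: 5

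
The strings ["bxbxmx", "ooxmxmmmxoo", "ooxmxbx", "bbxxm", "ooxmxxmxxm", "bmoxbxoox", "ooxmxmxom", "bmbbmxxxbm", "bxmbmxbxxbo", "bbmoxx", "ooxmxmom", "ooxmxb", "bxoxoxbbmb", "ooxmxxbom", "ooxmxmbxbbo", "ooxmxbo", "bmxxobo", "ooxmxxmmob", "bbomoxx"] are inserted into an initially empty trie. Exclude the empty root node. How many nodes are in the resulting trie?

92

Insert word by word; a character creates a node only if that edge doesn't already exist:
  "bxbxmx" → 6 new (b, x, b, x, m, x)
  "ooxmxmmmxoo" → 11 new (o, o, x, m, x, m, m, m, x, o, o)
  "ooxmxbx" → prefix "ooxmx" already present; 2 new (b, x)
  "bbxxm" → prefix "b" already present; 4 new (b, x, x, m)
  "ooxmxxmxxm" → prefix "ooxmx" already present; 5 new (x, m, x, x, m)
  "bmoxbxoox" → prefix "b" already present; 8 new (m, o, x, b, x, o, o, x)
  "ooxmxmxom" → prefix "ooxmxm" already present; 3 new (x, o, m)
  "bmbbmxxxbm" → prefix "bm" already present; 8 new (b, b, m, x, x, x, b, m)
  "bxmbmxbxxbo" → prefix "bx" already present; 9 new (m, b, m, x, b, x, x, b, o)
  "bbmoxx" → prefix "bb" already present; 4 new (m, o, x, x)
  "ooxmxmom" → prefix "ooxmxm" already present; 2 new (o, m)
  "ooxmxb" → prefix "ooxmxb" already present; 0 new (none)
  "bxoxoxbbmb" → prefix "bx" already present; 8 new (o, x, o, x, b, b, m, b)
  "ooxmxxbom" → prefix "ooxmxx" already present; 3 new (b, o, m)
  "ooxmxmbxbbo" → prefix "ooxmxm" already present; 5 new (b, x, b, b, o)
  "ooxmxbo" → prefix "ooxmxb" already present; 1 new (o)
  "bmxxobo" → prefix "bm" already present; 5 new (x, x, o, b, o)
  "ooxmxxmmob" → prefix "ooxmxxm" already present; 3 new (m, o, b)
  "bbomoxx" → prefix "bb" already present; 5 new (o, m, o, x, x)
Total nodes = 6 + 11 + 2 + 4 + 5 + 8 + 3 + 8 + 9 + 4 + 2 + 0 + 8 + 3 + 5 + 1 + 5 + 3 + 5 = 92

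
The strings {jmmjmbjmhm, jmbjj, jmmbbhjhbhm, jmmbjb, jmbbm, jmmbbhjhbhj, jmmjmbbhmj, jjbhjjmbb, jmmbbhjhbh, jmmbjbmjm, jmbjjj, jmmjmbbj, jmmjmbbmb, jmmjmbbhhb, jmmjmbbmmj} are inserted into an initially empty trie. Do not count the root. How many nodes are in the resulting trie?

For each word, the new-node count is its length minus the longest prefix already in the trie:
  "jmmjmbjmhm" → 10 new (j, m, m, j, m, b, j, m, h, m)
  "jmbjj" → prefix "jm" already present; 3 new (b, j, j)
  "jmmbbhjhbhm" → prefix "jmm" already present; 8 new (b, b, h, j, h, b, h, m)
  "jmmbjb" → prefix "jmmb" already present; 2 new (j, b)
  "jmbbm" → prefix "jmb" already present; 2 new (b, m)
  "jmmbbhjhbhj" → prefix "jmmbbhjhbh" already present; 1 new (j)
  "jmmjmbbhmj" → prefix "jmmjmb" already present; 4 new (b, h, m, j)
  "jjbhjjmbb" → prefix "j" already present; 8 new (j, b, h, j, j, m, b, b)
  "jmmbbhjhbh" → prefix "jmmbbhjhbh" already present; 0 new (none)
  "jmmbjbmjm" → prefix "jmmbjb" already present; 3 new (m, j, m)
  "jmbjjj" → prefix "jmbjj" already present; 1 new (j)
  "jmmjmbbj" → prefix "jmmjmbb" already present; 1 new (j)
  "jmmjmbbmb" → prefix "jmmjmbb" already present; 2 new (m, b)
  "jmmjmbbhhb" → prefix "jmmjmbbh" already present; 2 new (h, b)
  "jmmjmbbmmj" → prefix "jmmjmbbm" already present; 2 new (m, j)
Total nodes = 10 + 3 + 8 + 2 + 2 + 1 + 4 + 8 + 0 + 3 + 1 + 1 + 2 + 2 + 2 = 49

49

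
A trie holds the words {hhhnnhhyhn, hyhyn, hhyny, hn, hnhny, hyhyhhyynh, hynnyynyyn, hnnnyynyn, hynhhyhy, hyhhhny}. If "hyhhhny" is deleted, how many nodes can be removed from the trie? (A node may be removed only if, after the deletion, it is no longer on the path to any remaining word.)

A node on "hyhhhny"'s path can go only if nothing else ends at it or branches off below it.
The suffix "hhny" (4 nodes) is used only by "hyhhhny"; the node for "hyh" still has the child "y", so pruning stops there.
Nodes removed: 4

4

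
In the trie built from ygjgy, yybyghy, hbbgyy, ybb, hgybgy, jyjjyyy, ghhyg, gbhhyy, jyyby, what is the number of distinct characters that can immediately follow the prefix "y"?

Walk "y" from the root, arriving at one node.
Distinct next characters after "y": b, g, y.
That node has 3 child edges.

3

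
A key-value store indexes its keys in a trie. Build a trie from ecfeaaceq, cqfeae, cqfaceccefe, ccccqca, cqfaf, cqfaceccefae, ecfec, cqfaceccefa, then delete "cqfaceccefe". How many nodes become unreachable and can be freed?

After clearing the end-marker at "cqfaceccefe", prune upward until reaching a node still needed by another word.
The suffix "e" (1 node) is used only by "cqfaceccefe"; the node for "cqfaceccef" still has the child "a", so pruning stops there.
Nodes removed: 1

1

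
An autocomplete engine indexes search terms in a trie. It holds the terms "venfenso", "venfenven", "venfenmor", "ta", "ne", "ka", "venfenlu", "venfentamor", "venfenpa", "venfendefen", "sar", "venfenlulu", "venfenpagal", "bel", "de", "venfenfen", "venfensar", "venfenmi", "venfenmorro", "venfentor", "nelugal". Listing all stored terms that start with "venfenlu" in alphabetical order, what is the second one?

Words with prefix "venfenlu", in lexicographic order: "venfenlu", "venfenlulu"
The 2nd is venfenlulu.

venfenlulu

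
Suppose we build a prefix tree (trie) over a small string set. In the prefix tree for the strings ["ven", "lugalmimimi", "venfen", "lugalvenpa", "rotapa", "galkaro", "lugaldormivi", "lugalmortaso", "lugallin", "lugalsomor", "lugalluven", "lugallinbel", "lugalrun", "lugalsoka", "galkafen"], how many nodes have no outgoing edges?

A leaf is a node with no children — equivalently, the end of a word that is not a proper prefix of any other stored word.
Those words: "galkafen", "galkaro", "lugaldormivi", "lugallinbel", "lugalluven", "lugalmimimi", "lugalmortaso", "lugalrun", "lugalsoka", "lugalsomor", "lugalvenpa", "rotapa", "venfen"
Leaf count: 13

13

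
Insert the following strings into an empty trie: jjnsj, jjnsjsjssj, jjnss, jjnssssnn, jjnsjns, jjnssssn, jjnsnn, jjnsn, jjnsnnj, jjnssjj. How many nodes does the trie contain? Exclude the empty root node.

Trie structure (* marks end of a word):
(root)
└─ j
   └─ j
      └─ n
         └─ s
            ├─ j *
            │  ├─ n
            │  │  └─ s *
            │  └─ s
            │     └─ j
            │        └─ s
            │           └─ s
            │              └─ j *
            ├─ n *
            │  └─ n *
            │     └─ j *
            └─ s *
               ├─ j
               │  └─ j *
               └─ s
                  └─ s
                     └─ n *
                        └─ n *
Counting every labelled node above: 22.

22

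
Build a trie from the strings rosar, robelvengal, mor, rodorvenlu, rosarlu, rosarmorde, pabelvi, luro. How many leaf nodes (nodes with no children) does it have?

A leaf is a node with no children — equivalently, the end of a word that is not a proper prefix of any other stored word.
Those words: "luro", "mor", "pabelvi", "robelvengal", "rodorvenlu", "rosarlu", "rosarmorde"
Leaf count: 7

7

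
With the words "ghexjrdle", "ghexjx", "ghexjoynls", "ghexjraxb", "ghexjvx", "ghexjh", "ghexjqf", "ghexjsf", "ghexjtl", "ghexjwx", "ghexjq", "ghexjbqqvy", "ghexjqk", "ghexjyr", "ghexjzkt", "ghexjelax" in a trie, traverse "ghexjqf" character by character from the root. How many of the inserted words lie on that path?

2

Check each prefix of "ghexjqf" against the stored set — each match is an end-marker on the path.
Prefixes of the query that are stored words: "ghexjq", "ghexjqf"
Count: 2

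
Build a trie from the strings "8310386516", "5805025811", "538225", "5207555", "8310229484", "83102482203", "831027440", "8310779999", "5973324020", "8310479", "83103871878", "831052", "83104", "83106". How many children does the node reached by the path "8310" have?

6

The children of the "8310" node are the distinct next characters among strings starting with "8310".
Characters that immediately follow "8310" among the stored strings: {2, 3, 4, 5, 6, 7}.
That node has 6 child edges.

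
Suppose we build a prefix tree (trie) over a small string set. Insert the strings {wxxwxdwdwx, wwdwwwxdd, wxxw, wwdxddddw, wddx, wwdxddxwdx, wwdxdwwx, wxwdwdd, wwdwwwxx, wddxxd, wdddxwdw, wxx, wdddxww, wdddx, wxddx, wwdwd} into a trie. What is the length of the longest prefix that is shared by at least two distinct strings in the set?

Look for the deepest trie node that still has at least two words in its subtree.
e.g. "wwdwwwxdd" and "wwdwwwxx" share the prefix "wwdwwwx" of length 7; no pair shares a longer one.
Longest shared-prefix length: 7

7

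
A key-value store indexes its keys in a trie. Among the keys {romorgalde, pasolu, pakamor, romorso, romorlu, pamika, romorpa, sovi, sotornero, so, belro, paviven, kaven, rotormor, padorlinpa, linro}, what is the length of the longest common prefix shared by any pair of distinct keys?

The deepest shared node is where two words last agree before diverging.
"romorgalde" and "romorlu" agree on "romor" (5 characters) before diverging; nothing deeper is shared.
Longest shared-prefix length: 5

5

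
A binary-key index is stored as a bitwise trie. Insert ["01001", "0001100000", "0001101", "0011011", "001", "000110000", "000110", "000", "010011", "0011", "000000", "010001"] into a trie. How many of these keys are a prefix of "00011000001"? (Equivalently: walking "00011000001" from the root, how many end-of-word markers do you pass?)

4

Check each prefix of "00011000001" against the stored set — each match is an end-marker on the path.
Prefixes of the query that are stored words: "000", "000110", "000110000", "0001100000"
Count: 4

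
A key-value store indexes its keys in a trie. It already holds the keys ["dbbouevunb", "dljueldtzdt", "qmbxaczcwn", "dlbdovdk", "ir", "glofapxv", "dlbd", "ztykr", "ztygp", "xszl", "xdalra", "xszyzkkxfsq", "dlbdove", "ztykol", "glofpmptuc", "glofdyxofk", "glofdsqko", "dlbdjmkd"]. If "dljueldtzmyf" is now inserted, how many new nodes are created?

"dljueldtz" is already a path in the trie; the remaining "myf" must be added.
New nodes needed: |"dljueldtzmyf"| − 9 = 12 − 9 = 3.

3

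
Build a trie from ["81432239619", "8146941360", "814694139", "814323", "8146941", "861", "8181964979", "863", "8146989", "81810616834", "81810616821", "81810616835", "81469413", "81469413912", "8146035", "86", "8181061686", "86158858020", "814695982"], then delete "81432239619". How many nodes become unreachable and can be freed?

A node on "81432239619"'s path can go only if nothing else ends at it or branches off below it.
The suffix "239619" (6 nodes) is used only by "81432239619"; the node for "81432" still has the child "3", so pruning stops there.
Nodes removed: 6

6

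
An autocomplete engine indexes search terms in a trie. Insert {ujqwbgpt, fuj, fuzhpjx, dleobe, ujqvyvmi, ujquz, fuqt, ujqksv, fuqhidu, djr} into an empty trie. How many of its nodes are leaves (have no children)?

10

Leaves are exactly the stored words that no other stored word extends.
Those words: "djr", "dleobe", "fuj", "fuqhidu", "fuqt", "fuzhpjx", "ujqksv", "ujquz", "ujqvyvmi", "ujqwbgpt"
Leaf count: 10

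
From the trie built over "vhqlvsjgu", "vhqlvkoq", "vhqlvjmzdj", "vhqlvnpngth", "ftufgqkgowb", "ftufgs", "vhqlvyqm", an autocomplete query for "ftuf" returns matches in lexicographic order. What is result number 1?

ftufgqkgowb

DFS of the "ftuf" subtree visits, in order: "ftufgqkgowb", "ftufgs"
Position 1: ftufgqkgowb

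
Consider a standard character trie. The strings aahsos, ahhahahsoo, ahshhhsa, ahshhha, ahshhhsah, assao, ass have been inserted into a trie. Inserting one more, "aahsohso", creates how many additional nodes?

3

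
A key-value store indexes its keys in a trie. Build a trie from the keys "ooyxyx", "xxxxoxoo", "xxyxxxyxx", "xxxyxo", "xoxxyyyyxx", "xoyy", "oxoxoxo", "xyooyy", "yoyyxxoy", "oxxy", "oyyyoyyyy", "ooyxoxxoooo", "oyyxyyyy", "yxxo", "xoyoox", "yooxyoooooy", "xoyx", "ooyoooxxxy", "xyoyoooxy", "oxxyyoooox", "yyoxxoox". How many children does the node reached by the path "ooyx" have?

2

Walk "ooyx" from the root, arriving at one node.
Characters that immediately follow "ooyx" among the stored strings: {o, y}.
That node has 2 child edges.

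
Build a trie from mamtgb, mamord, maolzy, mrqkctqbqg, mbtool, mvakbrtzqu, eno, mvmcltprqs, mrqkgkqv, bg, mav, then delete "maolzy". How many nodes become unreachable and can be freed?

Walk "maolzy" from the leaf back toward the root, removing each node that no remaining word uses.
The suffix "olzy" (4 nodes) is used only by "maolzy"; the node for "ma" still has the child "m", so pruning stops there.
Nodes removed: 4

4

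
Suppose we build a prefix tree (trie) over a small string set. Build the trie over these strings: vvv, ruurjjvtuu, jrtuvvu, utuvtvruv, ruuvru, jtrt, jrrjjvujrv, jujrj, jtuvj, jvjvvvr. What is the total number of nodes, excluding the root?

56

For each word, the new-node count is its length minus the longest prefix already in the trie:
  "vvv" → 3 new (v, v, v)
  "ruurjjvtuu" → 10 new (r, u, u, r, j, j, v, t, u, u)
  "jrtuvvu" → 7 new (j, r, t, u, v, v, u)
  "utuvtvruv" → 9 new (u, t, u, v, t, v, r, u, v)
  "ruuvru" → prefix "ruu" already present; 3 new (v, r, u)
  "jtrt" → prefix "j" already present; 3 new (t, r, t)
  "jrrjjvujrv" → prefix "jr" already present; 8 new (r, j, j, v, u, j, r, v)
  "jujrj" → prefix "j" already present; 4 new (u, j, r, j)
  "jtuvj" → prefix "jt" already present; 3 new (u, v, j)
  "jvjvvvr" → prefix "j" already present; 6 new (v, j, v, v, v, r)
Total nodes = 3 + 10 + 7 + 9 + 3 + 3 + 8 + 4 + 3 + 6 = 56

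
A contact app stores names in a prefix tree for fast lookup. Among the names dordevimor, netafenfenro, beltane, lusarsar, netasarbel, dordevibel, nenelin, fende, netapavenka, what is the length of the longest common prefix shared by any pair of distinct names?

7

Look for the deepest trie node that still has at least two words in its subtree.
e.g. "dordevibel" and "dordevimor" share the prefix "dordevi" of length 7; no pair shares a longer one.
Longest shared-prefix length: 7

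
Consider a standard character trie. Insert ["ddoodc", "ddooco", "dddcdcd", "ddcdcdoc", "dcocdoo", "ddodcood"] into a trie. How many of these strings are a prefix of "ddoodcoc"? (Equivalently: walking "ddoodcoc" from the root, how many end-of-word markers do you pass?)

Check each prefix of "ddoodcoc" against the stored set — each match is an end-marker on the path.
Prefixes of the query that are stored words: "ddoodc"
Count: 1

1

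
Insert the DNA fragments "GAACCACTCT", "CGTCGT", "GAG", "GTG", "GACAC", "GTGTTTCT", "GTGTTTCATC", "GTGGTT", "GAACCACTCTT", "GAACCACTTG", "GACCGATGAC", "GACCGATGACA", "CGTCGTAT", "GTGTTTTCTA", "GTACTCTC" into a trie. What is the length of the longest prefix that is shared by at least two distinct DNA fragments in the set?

Look for the deepest trie node that still has at least two words in its subtree.
"GAACCACTCT" and "GAACCACTCTT" agree on "GAACCACTCT" (10 characters) before diverging; nothing deeper is shared.
Longest shared-prefix length: 10

10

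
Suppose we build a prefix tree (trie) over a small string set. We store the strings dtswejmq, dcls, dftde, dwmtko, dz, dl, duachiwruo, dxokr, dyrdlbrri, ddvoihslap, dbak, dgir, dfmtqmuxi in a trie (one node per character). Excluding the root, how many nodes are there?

For each word, the new-node count is its length minus the longest prefix already in the trie:
  "dtswejmq" → 8 new (d, t, s, w, e, j, m, q)
  "dcls" → prefix "d" already present; 3 new (c, l, s)
  "dftde" → prefix "d" already present; 4 new (f, t, d, e)
  "dwmtko" → prefix "d" already present; 5 new (w, m, t, k, o)
  "dz" → prefix "d" already present; 1 new (z)
  "dl" → prefix "d" already present; 1 new (l)
  "duachiwruo" → prefix "d" already present; 9 new (u, a, c, h, i, w, r, u, o)
  "dxokr" → prefix "d" already present; 4 new (x, o, k, r)
  "dyrdlbrri" → prefix "d" already present; 8 new (y, r, d, l, b, r, r, i)
  "ddvoihslap" → prefix "d" already present; 9 new (d, v, o, i, h, s, l, a, p)
  "dbak" → prefix "d" already present; 3 new (b, a, k)
  "dgir" → prefix "d" already present; 3 new (g, i, r)
  "dfmtqmuxi" → prefix "df" already present; 7 new (m, t, q, m, u, x, i)
Total nodes = 8 + 3 + 4 + 5 + 1 + 1 + 9 + 4 + 8 + 9 + 3 + 3 + 7 = 65

65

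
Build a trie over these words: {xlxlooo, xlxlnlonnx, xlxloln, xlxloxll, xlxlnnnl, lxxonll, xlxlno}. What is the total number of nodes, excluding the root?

29

Trie structure (* marks end of a word):
(root)
├─ l
│  └─ x
│     └─ x
│        └─ o
│           └─ n
│              └─ l
│                 └─ l *
└─ x
   └─ l
      └─ x
         └─ l
            ├─ n
            │  ├─ l
            │  │  └─ o
            │  │     └─ n
            │  │        └─ n
            │  │           └─ x *
            │  ├─ n
            │  │  └─ n
            │  │     └─ l *
            │  └─ o *
            └─ o
               ├─ l
               │  └─ n *
               ├─ o
               │  └─ o *
               └─ x
                  └─ l
                     └─ l *
Counting every labelled node above: 29.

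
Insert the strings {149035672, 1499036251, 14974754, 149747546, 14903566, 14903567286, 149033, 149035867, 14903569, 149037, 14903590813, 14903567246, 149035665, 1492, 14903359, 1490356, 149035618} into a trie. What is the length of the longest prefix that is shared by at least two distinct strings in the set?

9

Equivalently: take the maximum, over all pairs, of their longest common prefix length.
"149035672" and "14903567246" agree on "149035672" (9 characters) before diverging; nothing deeper is shared.
Longest shared-prefix length: 9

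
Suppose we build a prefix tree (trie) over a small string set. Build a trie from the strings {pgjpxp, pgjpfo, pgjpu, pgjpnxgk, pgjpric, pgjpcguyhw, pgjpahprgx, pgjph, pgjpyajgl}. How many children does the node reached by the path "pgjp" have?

9

Walk "pgjp" from the root, arriving at one node.
Characters that immediately follow "pgjp" among the stored strings: {a, c, f, h, n, r, u, x, y}.
That node has 9 child edges.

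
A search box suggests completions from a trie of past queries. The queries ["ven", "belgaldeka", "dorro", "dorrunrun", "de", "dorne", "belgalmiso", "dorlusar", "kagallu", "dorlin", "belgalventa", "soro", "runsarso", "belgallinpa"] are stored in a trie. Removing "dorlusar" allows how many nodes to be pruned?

4

A node on "dorlusar"'s path can go only if nothing else ends at it or branches off below it.
The suffix "usar" (4 nodes) is used only by "dorlusar"; the node for "dorl" still has the child "i", so pruning stops there.
Nodes removed: 4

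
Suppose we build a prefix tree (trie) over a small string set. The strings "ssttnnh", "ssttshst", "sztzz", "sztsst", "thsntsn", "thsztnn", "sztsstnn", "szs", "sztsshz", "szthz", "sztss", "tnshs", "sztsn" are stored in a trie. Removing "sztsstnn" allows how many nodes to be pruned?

2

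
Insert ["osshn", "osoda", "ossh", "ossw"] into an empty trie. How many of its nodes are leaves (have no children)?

3

A leaf is a node with no children — equivalently, the end of a word that is not a proper prefix of any other stored word.
Those words: "osoda", "osshn", "ossw"
Leaf count: 3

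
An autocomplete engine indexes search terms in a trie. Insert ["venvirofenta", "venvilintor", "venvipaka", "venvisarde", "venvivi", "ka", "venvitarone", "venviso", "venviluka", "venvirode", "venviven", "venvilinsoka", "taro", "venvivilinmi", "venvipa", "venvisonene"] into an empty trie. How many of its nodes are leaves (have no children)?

A leaf is a node with no children — equivalently, the end of a word that is not a proper prefix of any other stored word.
Those words: "ka", "taro", "venvilinsoka", "venvilintor", "venviluka", "venvipaka", "venvirode", "venvirofenta", "venvisarde", "venvisonene", "venvitarone", "venviven", "venvivilinmi"
Leaf count: 13

13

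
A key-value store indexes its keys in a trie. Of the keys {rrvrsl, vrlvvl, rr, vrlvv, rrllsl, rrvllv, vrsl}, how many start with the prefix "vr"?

Filter for entries beginning with "vr":
Words under "vr": vrlvv, vrlvvl, vrsl
Count: 3

3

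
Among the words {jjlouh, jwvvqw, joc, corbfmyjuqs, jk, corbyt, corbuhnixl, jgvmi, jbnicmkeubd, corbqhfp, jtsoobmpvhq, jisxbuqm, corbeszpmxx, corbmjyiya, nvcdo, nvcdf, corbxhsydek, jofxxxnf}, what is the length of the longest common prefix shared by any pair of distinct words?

Look for the deepest trie node that still has at least two words in its subtree.
"corbeszpmxx" and "corbfmyjuqs" agree on "corb" (4 characters) before diverging; nothing deeper is shared.
Longest shared-prefix length: 4

4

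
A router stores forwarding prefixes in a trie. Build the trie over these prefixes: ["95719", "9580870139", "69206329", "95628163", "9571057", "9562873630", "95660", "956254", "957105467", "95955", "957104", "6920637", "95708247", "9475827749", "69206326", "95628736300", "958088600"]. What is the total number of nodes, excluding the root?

67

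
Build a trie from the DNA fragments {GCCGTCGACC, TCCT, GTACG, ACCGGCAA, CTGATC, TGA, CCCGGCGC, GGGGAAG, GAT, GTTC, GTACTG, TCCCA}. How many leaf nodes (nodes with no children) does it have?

Leaves are exactly the stored words that no other stored word extends.
Those words: "ACCGGCAA", "CCCGGCGC", "CTGATC", "GAT", "GCCGTCGACC", "GGGGAAG", "GTACG", "GTACTG", "GTTC", "TCCCA", "TCCT", "TGA"
Leaf count: 12

12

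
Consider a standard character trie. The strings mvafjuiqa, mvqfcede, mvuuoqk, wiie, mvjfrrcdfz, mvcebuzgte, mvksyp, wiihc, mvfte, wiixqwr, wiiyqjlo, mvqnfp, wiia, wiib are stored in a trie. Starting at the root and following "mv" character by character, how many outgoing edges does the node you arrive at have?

Follow the path "mv" to its node, then look at its outgoing edges.
Distinct next characters after "mv": a, c, f, j, k, q, u.
That node has 7 child edges.

7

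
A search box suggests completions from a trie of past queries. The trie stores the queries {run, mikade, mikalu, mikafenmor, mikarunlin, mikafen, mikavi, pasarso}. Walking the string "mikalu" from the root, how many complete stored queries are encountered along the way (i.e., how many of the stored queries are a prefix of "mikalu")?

1

Walk "mikalu" from the root; an end-of-word marker is hit whenever a stored word is a prefix of "mikalu".
Prefixes of the query that are stored words: "mikalu"
Count: 1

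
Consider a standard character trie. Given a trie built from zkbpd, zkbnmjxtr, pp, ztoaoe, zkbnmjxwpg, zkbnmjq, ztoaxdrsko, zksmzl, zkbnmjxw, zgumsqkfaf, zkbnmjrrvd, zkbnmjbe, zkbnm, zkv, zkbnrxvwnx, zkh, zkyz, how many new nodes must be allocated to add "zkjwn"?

3

"zk" is already a path in the trie; the remaining "jwn" must be added.
Each of the 3 remaining characters creates one node.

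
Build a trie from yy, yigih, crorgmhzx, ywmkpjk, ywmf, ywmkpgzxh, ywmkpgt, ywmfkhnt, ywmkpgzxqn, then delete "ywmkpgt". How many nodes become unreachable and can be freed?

Walk "ywmkpgt" from the leaf back toward the root, removing each node that no remaining word uses.
The suffix "t" (1 node) is used only by "ywmkpgt"; the node for "ywmkpg" still has the child "z", so pruning stops there.
Nodes removed: 1

1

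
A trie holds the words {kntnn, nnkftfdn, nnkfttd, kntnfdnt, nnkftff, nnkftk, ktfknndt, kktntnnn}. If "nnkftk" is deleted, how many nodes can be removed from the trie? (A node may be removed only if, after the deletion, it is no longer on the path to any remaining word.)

1

Walk "nnkftk" from the leaf back toward the root, removing each node that no remaining word uses.
The suffix "k" (1 node) is used only by "nnkftk"; the node for "nnkft" still has the child "f", so pruning stops there.
Nodes removed: 1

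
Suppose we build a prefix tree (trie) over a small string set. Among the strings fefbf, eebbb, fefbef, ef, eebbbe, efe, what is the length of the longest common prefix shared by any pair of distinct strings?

Look for the deepest trie node that still has at least two words in its subtree.
"eebbb" and "eebbbe" agree on "eebbb" (5 characters) before diverging; nothing deeper is shared.
Longest shared-prefix length: 5

5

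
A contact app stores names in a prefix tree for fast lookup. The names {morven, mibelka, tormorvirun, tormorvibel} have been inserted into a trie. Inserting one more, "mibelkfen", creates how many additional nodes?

3

The longest prefix of "mibelkfen" already in the trie is "mibelk" (length 6).
New nodes needed: |"mibelkfen"| − 6 = 9 − 6 = 3.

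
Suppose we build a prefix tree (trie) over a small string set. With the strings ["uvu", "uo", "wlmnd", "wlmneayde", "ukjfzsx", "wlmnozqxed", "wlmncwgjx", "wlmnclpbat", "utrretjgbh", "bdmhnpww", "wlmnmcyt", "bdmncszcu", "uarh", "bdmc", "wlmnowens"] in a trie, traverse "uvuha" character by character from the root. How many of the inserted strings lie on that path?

1

Traverse "uvuha" character by character; count nodes along the way that are marked as word ends.
Prefixes of the query that are stored words: "uvu"
Count: 1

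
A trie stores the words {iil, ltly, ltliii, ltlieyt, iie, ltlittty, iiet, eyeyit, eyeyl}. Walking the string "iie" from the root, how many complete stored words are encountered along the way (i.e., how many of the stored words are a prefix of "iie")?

1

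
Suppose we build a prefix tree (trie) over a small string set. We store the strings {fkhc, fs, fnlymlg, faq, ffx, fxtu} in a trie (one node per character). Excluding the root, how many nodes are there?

18

Trie structure (* marks end of a word):
(root)
└─ f
   ├─ a
   │  └─ q *
   ├─ f
   │  └─ x *
   ├─ k
   │  └─ h
   │     └─ c *
   ├─ n
   │  └─ l
   │     └─ y
   │        └─ m
   │           └─ l
   │              └─ g *
   ├─ s *
   └─ x
      └─ t
         └─ u *
Counting every labelled node above: 18.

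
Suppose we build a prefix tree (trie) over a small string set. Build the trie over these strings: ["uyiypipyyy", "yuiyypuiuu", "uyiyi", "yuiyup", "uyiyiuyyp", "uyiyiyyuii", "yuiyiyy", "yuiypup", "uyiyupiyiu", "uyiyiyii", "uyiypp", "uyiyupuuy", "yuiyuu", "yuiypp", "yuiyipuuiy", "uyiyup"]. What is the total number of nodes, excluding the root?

57

For each word, the new-node count is its length minus the longest prefix already in the trie:
  "uyiypipyyy" → 10 new (u, y, i, y, p, i, p, y, y, y)
  "yuiyypuiuu" → 10 new (y, u, i, y, y, p, u, i, u, u)
  "uyiyi" → prefix "uyiy" already present; 1 new (i)
  "yuiyup" → prefix "yuiy" already present; 2 new (u, p)
  "uyiyiuyyp" → prefix "uyiyi" already present; 4 new (u, y, y, p)
  "uyiyiyyuii" → prefix "uyiyi" already present; 5 new (y, y, u, i, i)
  "yuiyiyy" → prefix "yuiy" already present; 3 new (i, y, y)
  "yuiypup" → prefix "yuiy" already present; 3 new (p, u, p)
  "uyiyupiyiu" → prefix "uyiy" already present; 6 new (u, p, i, y, i, u)
  "uyiyiyii" → prefix "uyiyiy" already present; 2 new (i, i)
  "uyiypp" → prefix "uyiyp" already present; 1 new (p)
  "uyiyupuuy" → prefix "uyiyup" already present; 3 new (u, u, y)
  "yuiyuu" → prefix "yuiyu" already present; 1 new (u)
  "yuiypp" → prefix "yuiyp" already present; 1 new (p)
  "yuiyipuuiy" → prefix "yuiyi" already present; 5 new (p, u, u, i, y)
  "uyiyup" → prefix "uyiyup" already present; 0 new (none)
Total nodes = 10 + 10 + 1 + 2 + 4 + 5 + 3 + 3 + 6 + 2 + 1 + 3 + 1 + 1 + 5 + 0 = 57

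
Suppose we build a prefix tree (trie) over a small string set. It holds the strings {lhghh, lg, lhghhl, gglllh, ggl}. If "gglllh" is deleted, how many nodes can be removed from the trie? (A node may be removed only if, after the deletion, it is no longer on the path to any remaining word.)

A node on "gglllh"'s path can go only if nothing else ends at it or branches off below it.
The suffix "llh" (3 nodes) is used only by "gglllh"; "ggl" is itself a stored word, so pruning stops there.
Nodes removed: 3

3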